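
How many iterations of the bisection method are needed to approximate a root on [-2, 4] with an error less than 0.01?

We need (b-a)/2^n ≤ 0.01
(4 - (-2))/2^n ≤ 0.01
6/2^n ≤ 0.01
2^n ≥ 600
n ≥ log₂(600) = 9.23
n ≥ 10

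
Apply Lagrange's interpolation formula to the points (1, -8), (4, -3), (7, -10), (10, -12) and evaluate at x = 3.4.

Lagrange interpolation formula:
P(x) = Σ yᵢ × Lᵢ(x)
where Lᵢ(x) = Π_{j≠i} (x - xⱼ)/(xᵢ - xⱼ)

L_0(3.4) = (3.4 - 4)/(1 - 4) × (3.4 - 7)/(1 - 7) × (3.4 - 10)/(1 - 10) = 0.088000
L_1(3.4) = (3.4 - 1)/(4 - 1) × (3.4 - 7)/(4 - 7) × (3.4 - 10)/(4 - 10) = 1.056000
L_2(3.4) = (3.4 - 1)/(7 - 1) × (3.4 - 4)/(7 - 4) × (3.4 - 10)/(7 - 10) = -0.176000
L_3(3.4) = (3.4 - 1)/(10 - 1) × (3.4 - 4)/(10 - 4) × (3.4 - 7)/(10 - 7) = 0.032000

P(3.4) = (-8)×L_0(3.4) + (-3)×L_1(3.4) + (-10)×L_2(3.4) + (-12)×L_3(3.4)
P(3.4) = -2.496000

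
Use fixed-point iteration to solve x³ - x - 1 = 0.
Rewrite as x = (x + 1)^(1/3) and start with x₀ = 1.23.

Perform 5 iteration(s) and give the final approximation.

Equation: x³ - x - 1 = 0
Fixed-point form: x = (x + 1)^(1/3)
x₀ = 1.23

x_1 = g(1.230000) = 1.306477
x_2 = g(1.306477) = 1.321244
x_3 = g(1.321244) = 1.324058
x_4 = g(1.324058) = 1.324593
x_5 = g(1.324593) = 1.324694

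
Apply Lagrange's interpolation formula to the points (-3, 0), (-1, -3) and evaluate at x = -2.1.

Lagrange interpolation formula:
P(x) = Σ yᵢ × Lᵢ(x)
where Lᵢ(x) = Π_{j≠i} (x - xⱼ)/(xᵢ - xⱼ)

L_0(-2.1) = (-2.1 - (-1))/(-3 - (-1)) = 0.550000
L_1(-2.1) = (-2.1 - (-3))/(-1 - (-3)) = 0.450000

P(-2.1) = 0×L_0(-2.1) + (-3)×L_1(-2.1)
P(-2.1) = -1.350000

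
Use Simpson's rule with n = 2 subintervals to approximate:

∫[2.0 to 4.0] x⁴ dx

f(x) = x⁴
a = 2.0, b = 4.0, n = 2
h = (b - a)/n = 1.000000

Simpson's rule: (h/3)[f(x₀) + 4f(x₁) + 2f(x₂) + ... + f(xₙ)]

x_0 = 2.0000, f(x_0) = 16.000000, coefficient = 1
x_1 = 3.0000, f(x_1) = 81.000000, coefficient = 4
x_2 = 4.0000, f(x_2) = 256.000000, coefficient = 1

I ≈ (1.000000/3) × 596.000000 = 198.666667
Exact value: 198.400000
Error: 0.266667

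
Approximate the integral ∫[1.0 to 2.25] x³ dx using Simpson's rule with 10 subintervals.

f(x) = x³
a = 1.0, b = 2.25, n = 10
h = (b - a)/n = 0.125000

Simpson's rule: (h/3)[f(x₀) + 4f(x₁) + 2f(x₂) + ... + f(xₙ)]

x_0 = 1.0000, f(x_0) = 1.000000, coefficient = 1
x_1 = 1.1250, f(x_1) = 1.423828, coefficient = 4
x_2 = 1.2500, f(x_2) = 1.953125, coefficient = 2
x_3 = 1.3750, f(x_3) = 2.599609, coefficient = 4
x_4 = 1.5000, f(x_4) = 3.375000, coefficient = 2
x_5 = 1.6250, f(x_5) = 4.291016, coefficient = 4
x_6 = 1.7500, f(x_6) = 5.359375, coefficient = 2
x_7 = 1.8750, f(x_7) = 6.591797, coefficient = 4
x_8 = 2.0000, f(x_8) = 8.000000, coefficient = 2
x_9 = 2.1250, f(x_9) = 9.595703, coefficient = 4
x_10 = 2.2500, f(x_10) = 11.390625, coefficient = 1

I ≈ (0.125000/3) × 147.773438 = 6.157227
Exact value: 6.157227
Error: 0.000000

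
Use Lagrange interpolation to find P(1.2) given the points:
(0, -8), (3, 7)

Lagrange interpolation formula:
P(x) = Σ yᵢ × Lᵢ(x)
where Lᵢ(x) = Π_{j≠i} (x - xⱼ)/(xᵢ - xⱼ)

L_0(1.2) = (1.2 - 3)/(0 - 3) = 0.600000
L_1(1.2) = (1.2 - 0)/(3 - 0) = 0.400000

P(1.2) = (-8)×L_0(1.2) + 7×L_1(1.2)
P(1.2) = -2.000000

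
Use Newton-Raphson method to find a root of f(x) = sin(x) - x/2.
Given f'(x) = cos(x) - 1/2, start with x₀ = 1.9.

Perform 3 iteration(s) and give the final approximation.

f(x) = sin(x) - x/2
f'(x) = cos(x) - 1/2
x₀ = 1.9

Newton-Raphson formula: x_{n+1} = x_n - f(x_n)/f'(x_n)

Iteration 1:
  f(1.900000) = -0.003700
  f'(1.900000) = -0.823290
  x_1 = 1.900000 - (-0.003700)/(-0.823290) = 1.895506
Iteration 2:
  f(1.895506) = -0.000010
  f'(1.895506) = -0.819034
  x_2 = 1.895506 - (-0.000010)/(-0.819034) = 1.895494
Iteration 3:
  f(1.895494) = 0.000000
  f'(1.895494) = -0.819023
  x_3 = 1.895494 - 0.000000/(-0.819023) = 1.895494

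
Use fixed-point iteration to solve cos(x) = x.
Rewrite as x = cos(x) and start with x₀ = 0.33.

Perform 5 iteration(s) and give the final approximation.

Equation: cos(x) = x
Fixed-point form: x = cos(x)
x₀ = 0.33

x_1 = g(0.330000) = 0.946042
x_2 = g(0.946042) = 0.584898
x_3 = g(0.584898) = 0.833769
x_4 = g(0.833769) = 0.672090
x_5 = g(0.672090) = 0.782522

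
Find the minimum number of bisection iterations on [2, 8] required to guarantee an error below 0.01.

We need (b-a)/2^n ≤ 0.01
(8 - 2)/2^n ≤ 0.01
6/2^n ≤ 0.01
2^n ≥ 600
n ≥ log₂(600) = 9.23
n ≥ 10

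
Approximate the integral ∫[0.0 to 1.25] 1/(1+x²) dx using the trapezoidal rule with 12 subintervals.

f(x) = 1/(1+x²)
a = 0.0, b = 1.25, n = 12
h = (b - a)/n = 0.104167

Trapezoidal rule: (h/2)[f(x₀) + 2f(x₁) + 2f(x₂) + ... + f(xₙ)]

x_0 = 0.0000, f(x_0) = 1.000000, coefficient = 1
x_1 = 0.1042, f(x_1) = 0.989266, coefficient = 2
x_2 = 0.2083, f(x_2) = 0.958403, coefficient = 2
x_3 = 0.3125, f(x_3) = 0.911032, coefficient = 2
x_4 = 0.4167, f(x_4) = 0.852071, coefficient = 2
x_5 = 0.5208, f(x_5) = 0.786617, coefficient = 2
x_6 = 0.6250, f(x_6) = 0.719101, coefficient = 2
x_7 = 0.7292, f(x_7) = 0.652876, coefficient = 2
x_8 = 0.8333, f(x_8) = 0.590164, coefficient = 2
x_9 = 0.9375, f(x_9) = 0.532225, coefficient = 2
x_10 = 1.0417, f(x_10) = 0.479600, coefficient = 2
x_11 = 1.1458, f(x_11) = 0.432351, coefficient = 2
x_12 = 1.2500, f(x_12) = 0.390244, coefficient = 1

I ≈ (0.104167/2) × 17.197655 = 0.895711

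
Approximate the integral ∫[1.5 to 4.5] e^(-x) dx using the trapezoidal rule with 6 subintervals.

f(x) = e^(-x)
a = 1.5, b = 4.5, n = 6
h = (b - a)/n = 0.500000

Trapezoidal rule: (h/2)[f(x₀) + 2f(x₁) + 2f(x₂) + ... + f(xₙ)]

x_0 = 1.5000, f(x_0) = 0.223130, coefficient = 1
x_1 = 2.0000, f(x_1) = 0.135335, coefficient = 2
x_2 = 2.5000, f(x_2) = 0.082085, coefficient = 2
x_3 = 3.0000, f(x_3) = 0.049787, coefficient = 2
x_4 = 3.5000, f(x_4) = 0.030197, coefficient = 2
x_5 = 4.0000, f(x_5) = 0.018316, coefficient = 2
x_6 = 4.5000, f(x_6) = 0.011109, coefficient = 1

I ≈ (0.500000/2) × 0.865680 = 0.216420
Exact value: 0.212021
Error: 0.004399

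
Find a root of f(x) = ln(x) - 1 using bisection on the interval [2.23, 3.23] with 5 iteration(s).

f(x) = ln(x) - 1
Initial interval: [2.23, 3.23]

Iteration 1:
  c_1 = (2.230000 + 3.230000)/2 = 2.730000
  f(c_1) = f(2.730000) = 0.004302
  f(a) × f(c) < 0, new interval: [2.230000, 2.730000]
Iteration 2:
  c_2 = (2.230000 + 2.730000)/2 = 2.480000
  f(c_2) = f(2.480000) = -0.091741
  f(a) × f(c) ≥ 0, new interval: [2.480000, 2.730000]
Iteration 3:
  c_3 = (2.480000 + 2.730000)/2 = 2.605000
  f(c_3) = f(2.605000) = -0.042567
  f(a) × f(c) ≥ 0, new interval: [2.605000, 2.730000]
Iteration 4:
  c_4 = (2.605000 + 2.730000)/2 = 2.667500
  f(c_4) = f(2.667500) = -0.018858
  f(a) × f(c) ≥ 0, new interval: [2.667500, 2.730000]
Iteration 5:
  c_5 = (2.667500 + 2.730000)/2 = 2.698750
  f(c_5) = f(2.698750) = -0.007211
  f(a) × f(c) ≥ 0, new interval: [2.698750, 2.730000]

After 5 iteration(s), the approximation is c_5 = 2.698750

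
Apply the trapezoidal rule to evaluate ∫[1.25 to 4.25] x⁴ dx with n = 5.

f(x) = x⁴
a = 1.25, b = 4.25, n = 5
h = (b - a)/n = 0.600000

Trapezoidal rule: (h/2)[f(x₀) + 2f(x₁) + 2f(x₂) + ... + f(xₙ)]

x_0 = 1.2500, f(x_0) = 2.441406, coefficient = 1
x_1 = 1.8500, f(x_1) = 11.713506, coefficient = 2
x_2 = 2.4500, f(x_2) = 36.030006, coefficient = 2
x_3 = 3.0500, f(x_3) = 86.536506, coefficient = 2
x_4 = 3.6500, f(x_4) = 177.489006, coefficient = 2
x_5 = 4.2500, f(x_5) = 326.253906, coefficient = 1

I ≈ (0.600000/2) × 952.233362 = 285.670009
Exact value: 276.705469
Error: 8.964540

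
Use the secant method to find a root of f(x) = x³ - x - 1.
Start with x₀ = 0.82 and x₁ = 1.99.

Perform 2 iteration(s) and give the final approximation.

f(x) = x³ - x - 1
x₀ = 0.82, x₁ = 1.99

Secant formula: x_{n+1} = x_n - f(x_n)(x_n - x_{n-1})/(f(x_n) - f(x_{n-1}))

Iteration 1:
  f(0.820000) = -1.268632
  f(1.990000) = 4.890599
  x_2 = 1.990000 - 4.890599×(1.990000 - 0.820000)/(4.890599 - (-1.268632))
       = 1.060988
Iteration 2:
  f(1.990000) = 4.890599
  f(1.060988) = -0.866639
  x_3 = 1.060988 - (-0.866639)×(1.060988 - 1.990000)/(-0.866639 - 4.890599)
       = 1.200832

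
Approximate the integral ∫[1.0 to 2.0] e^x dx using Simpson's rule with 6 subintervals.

f(x) = e^x
a = 1.0, b = 2.0, n = 6
h = (b - a)/n = 0.166667

Simpson's rule: (h/3)[f(x₀) + 4f(x₁) + 2f(x₂) + ... + f(xₙ)]

x_0 = 1.0000, f(x_0) = 2.718282, coefficient = 1
x_1 = 1.1667, f(x_1) = 3.211271, coefficient = 4
x_2 = 1.3333, f(x_2) = 3.793668, coefficient = 2
x_3 = 1.5000, f(x_3) = 4.481689, coefficient = 4
x_4 = 1.6667, f(x_4) = 5.294490, coefficient = 2
x_5 = 1.8333, f(x_5) = 6.254701, coefficient = 4
x_6 = 2.0000, f(x_6) = 7.389056, coefficient = 1

I ≈ (0.166667/3) × 84.074296 = 4.670794
Exact value: 4.670774
Error: 0.000020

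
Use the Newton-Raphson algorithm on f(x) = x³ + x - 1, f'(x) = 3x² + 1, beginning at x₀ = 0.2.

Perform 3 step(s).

f(x) = x³ + x - 1
f'(x) = 3x² + 1
x₀ = 0.2

Newton-Raphson formula: x_{n+1} = x_n - f(x_n)/f'(x_n)

Iteration 1:
  f(0.200000) = -0.792000
  f'(0.200000) = 1.120000
  x_1 = 0.200000 - (-0.792000)/1.120000 = 0.907143
Iteration 2:
  f(0.907143) = 0.653638
  f'(0.907143) = 3.468724
  x_2 = 0.907143 - 0.653638/3.468724 = 0.718705
Iteration 3:
  f(0.718705) = 0.089943
  f'(0.718705) = 2.549612
  x_3 = 0.718705 - 0.089943/2.549612 = 0.683428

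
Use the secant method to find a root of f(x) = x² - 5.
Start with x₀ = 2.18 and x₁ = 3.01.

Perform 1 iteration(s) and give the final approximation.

f(x) = x² - 5
x₀ = 2.18, x₁ = 3.01

Secant formula: x_{n+1} = x_n - f(x_n)(x_n - x_{n-1})/(f(x_n) - f(x_{n-1}))

Iteration 1:
  f(2.180000) = -0.247600
  f(3.010000) = 4.060100
  x_2 = 3.010000 - 4.060100×(3.010000 - 2.180000)/(4.060100 - (-0.247600))
       = 2.227707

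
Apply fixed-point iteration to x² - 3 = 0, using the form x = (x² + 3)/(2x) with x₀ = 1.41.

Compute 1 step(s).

Equation: x² - 3 = 0
Fixed-point form: x = (x² + 3)/(2x)
x₀ = 1.41

x_1 = g(1.410000) = 1.768830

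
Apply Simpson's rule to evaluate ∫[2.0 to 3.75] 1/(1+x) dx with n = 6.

f(x) = 1/(1+x)
a = 2.0, b = 3.75, n = 6
h = (b - a)/n = 0.291667

Simpson's rule: (h/3)[f(x₀) + 4f(x₁) + 2f(x₂) + ... + f(xₙ)]

x_0 = 2.0000, f(x_0) = 0.333333, coefficient = 1
x_1 = 2.2917, f(x_1) = 0.303797, coefficient = 4
x_2 = 2.5833, f(x_2) = 0.279070, coefficient = 2
x_3 = 2.8750, f(x_3) = 0.258065, coefficient = 4
x_4 = 3.1667, f(x_4) = 0.240000, coefficient = 2
x_5 = 3.4583, f(x_5) = 0.224299, coefficient = 4
x_6 = 3.7500, f(x_6) = 0.210526, coefficient = 1

I ≈ (0.291667/3) × 4.726643 = 0.459535
Exact value: 0.459532
Error: 0.000002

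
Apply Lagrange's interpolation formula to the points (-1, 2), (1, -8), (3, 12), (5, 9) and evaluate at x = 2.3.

Lagrange interpolation formula:
P(x) = Σ yᵢ × Lᵢ(x)
where Lᵢ(x) = Π_{j≠i} (x - xⱼ)/(xᵢ - xⱼ)

L_0(2.3) = (2.3 - 1)/(-1 - 1) × (2.3 - 3)/(-1 - 3) × (2.3 - 5)/(-1 - 5) = -0.051188
L_1(2.3) = (2.3 - (-1))/(1 - (-1)) × (2.3 - 3)/(1 - 3) × (2.3 - 5)/(1 - 5) = 0.389813
L_2(2.3) = (2.3 - (-1))/(3 - (-1)) × (2.3 - 1)/(3 - 1) × (2.3 - 5)/(3 - 5) = 0.723937
L_3(2.3) = (2.3 - (-1))/(5 - (-1)) × (2.3 - 1)/(5 - 1) × (2.3 - 3)/(5 - 3) = -0.062563

P(2.3) = 2×L_0(2.3) + (-8)×L_1(2.3) + 12×L_2(2.3) + 9×L_3(2.3)
P(2.3) = 4.903312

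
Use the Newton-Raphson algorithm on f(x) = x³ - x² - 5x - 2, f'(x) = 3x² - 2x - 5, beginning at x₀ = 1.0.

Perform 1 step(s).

f(x) = x³ - x² - 5x - 2
f'(x) = 3x² - 2x - 5
x₀ = 1.0

Newton-Raphson formula: x_{n+1} = x_n - f(x_n)/f'(x_n)

Iteration 1:
  f(1.000000) = -7.000000
  f'(1.000000) = -4.000000
  x_1 = 1.000000 - (-7.000000)/(-4.000000) = -0.750000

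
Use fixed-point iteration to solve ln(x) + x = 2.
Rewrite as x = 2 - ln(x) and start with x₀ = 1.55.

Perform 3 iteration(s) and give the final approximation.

Equation: ln(x) + x = 2
Fixed-point form: x = 2 - ln(x)
x₀ = 1.55

x_1 = g(1.550000) = 1.561745
x_2 = g(1.561745) = 1.554196
x_3 = g(1.554196) = 1.559042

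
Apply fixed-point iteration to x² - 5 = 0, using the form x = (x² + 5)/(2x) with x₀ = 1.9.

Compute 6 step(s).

Equation: x² - 5 = 0
Fixed-point form: x = (x² + 5)/(2x)
x₀ = 1.9

x_1 = g(1.900000) = 2.265789
x_2 = g(2.265789) = 2.236263
x_3 = g(2.236263) = 2.236068
x_4 = g(2.236068) = 2.236068
x_5 = g(2.236068) = 2.236068
x_6 = g(2.236068) = 2.236068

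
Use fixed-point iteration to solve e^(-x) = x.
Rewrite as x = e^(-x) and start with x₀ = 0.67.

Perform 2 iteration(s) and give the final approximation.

Equation: e^(-x) = x
Fixed-point form: x = e^(-x)
x₀ = 0.67

x_1 = g(0.670000) = 0.511709
x_2 = g(0.511709) = 0.599470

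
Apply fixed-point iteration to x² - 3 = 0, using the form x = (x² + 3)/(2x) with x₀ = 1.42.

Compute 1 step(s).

Equation: x² - 3 = 0
Fixed-point form: x = (x² + 3)/(2x)
x₀ = 1.42

x_1 = g(1.420000) = 1.766338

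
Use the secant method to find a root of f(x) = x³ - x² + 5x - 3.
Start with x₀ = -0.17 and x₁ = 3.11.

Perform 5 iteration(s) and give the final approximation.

f(x) = x³ - x² + 5x - 3
x₀ = -0.17, x₁ = 3.11

Secant formula: x_{n+1} = x_n - f(x_n)(x_n - x_{n-1})/(f(x_n) - f(x_{n-1}))

Iteration 1:
  f(-0.170000) = -3.883813
  f(3.110000) = 32.958131
  x_2 = 3.110000 - 32.958131×(3.110000 - (-0.170000))/(32.958131 - (-3.883813))
       = 0.175772
Iteration 2:
  f(3.110000) = 32.958131
  f(0.175772) = -2.146606
  x_3 = 0.175772 - (-2.146606)×(0.175772 - 3.110000)/(-2.146606 - 32.958131)
       = 0.355196
Iteration 3:
  f(0.175772) = -2.146606
  f(0.355196) = -1.305372
  x_4 = 0.355196 - (-1.305372)×(0.355196 - 0.175772)/(-1.305372 - (-2.146606))
       = 0.633614
Iteration 4:
  f(0.355196) = -1.305372
  f(0.633614) = 0.020980
  x_5 = 0.633614 - 0.020980×(0.633614 - 0.355196)/(0.020980 - (-1.305372))
       = 0.629210
Iteration 5:
  f(0.633614) = 0.020980
  f(0.629210) = -0.000746
  x_6 = 0.629210 - (-0.000746)×(0.629210 - 0.633614)/(-0.000746 - 0.020980)
       = 0.629362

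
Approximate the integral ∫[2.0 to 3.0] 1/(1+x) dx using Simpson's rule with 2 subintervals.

f(x) = 1/(1+x)
a = 2.0, b = 3.0, n = 2
h = (b - a)/n = 0.500000

Simpson's rule: (h/3)[f(x₀) + 4f(x₁) + 2f(x₂) + ... + f(xₙ)]

x_0 = 2.0000, f(x_0) = 0.333333, coefficient = 1
x_1 = 2.5000, f(x_1) = 0.285714, coefficient = 4
x_2 = 3.0000, f(x_2) = 0.250000, coefficient = 1

I ≈ (0.500000/3) × 1.726190 = 0.287698
Exact value: 0.287682
Error: 0.000016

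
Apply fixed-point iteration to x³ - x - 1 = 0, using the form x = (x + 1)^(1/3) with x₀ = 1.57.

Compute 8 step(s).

Equation: x³ - x - 1 = 0
Fixed-point form: x = (x + 1)^(1/3)
x₀ = 1.57

x_1 = g(1.570000) = 1.369760
x_2 = g(1.369760) = 1.333219
x_3 = g(1.333219) = 1.326331
x_4 = g(1.326331) = 1.325024
x_5 = g(1.325024) = 1.324776
x_6 = g(1.324776) = 1.324729
x_7 = g(1.324729) = 1.324720
x_8 = g(1.324720) = 1.324718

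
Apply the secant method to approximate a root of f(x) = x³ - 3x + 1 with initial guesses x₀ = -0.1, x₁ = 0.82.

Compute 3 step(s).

f(x) = x³ - 3x + 1
x₀ = -0.1, x₁ = 0.82

Secant formula: x_{n+1} = x_n - f(x_n)(x_n - x_{n-1})/(f(x_n) - f(x_{n-1}))

Iteration 1:
  f(-0.100000) = 1.299000
  f(0.820000) = -0.908632
  x_2 = 0.820000 - (-0.908632)×(0.820000 - (-0.100000))/(-0.908632 - 1.299000)
       = 0.441340
Iteration 2:
  f(0.820000) = -0.908632
  f(0.441340) = -0.238056
  x_3 = 0.441340 - (-0.238056)×(0.441340 - 0.820000)/(-0.238056 - (-0.908632))
       = 0.306915
Iteration 3:
  f(0.441340) = -0.238056
  f(0.306915) = 0.108165
  x_4 = 0.306915 - 0.108165×(0.306915 - 0.441340)/(0.108165 - (-0.238056))
       = 0.348912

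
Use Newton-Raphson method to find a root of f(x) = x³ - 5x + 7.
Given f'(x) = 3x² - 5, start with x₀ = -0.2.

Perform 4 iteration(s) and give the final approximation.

f(x) = x³ - 5x + 7
f'(x) = 3x² - 5
x₀ = -0.2

Newton-Raphson formula: x_{n+1} = x_n - f(x_n)/f'(x_n)

Iteration 1:
  f(-0.200000) = 7.992000
  f'(-0.200000) = -4.880000
  x_1 = -0.200000 - 7.992000/(-4.880000) = 1.437705
Iteration 2:
  f(1.437705) = 2.783205
  f'(1.437705) = 1.200986
  x_2 = 1.437705 - 2.783205/1.200986 = -0.879728
Iteration 3:
  f(-0.879728) = 10.717799
  f'(-0.879728) = -2.678237
  x_3 = -0.879728 - 10.717799/(-2.678237) = 3.122083
Iteration 4:
  f(3.122083) = 21.821793
  f'(3.122083) = 24.242214
  x_4 = 3.122083 - 21.821793/24.242214 = 2.221927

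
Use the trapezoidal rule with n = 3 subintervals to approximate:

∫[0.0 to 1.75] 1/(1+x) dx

f(x) = 1/(1+x)
a = 0.0, b = 1.75, n = 3
h = (b - a)/n = 0.583333

Trapezoidal rule: (h/2)[f(x₀) + 2f(x₁) + 2f(x₂) + ... + f(xₙ)]

x_0 = 0.0000, f(x_0) = 1.000000, coefficient = 1
x_1 = 0.5833, f(x_1) = 0.631579, coefficient = 2
x_2 = 1.1667, f(x_2) = 0.461538, coefficient = 2
x_3 = 1.7500, f(x_3) = 0.363636, coefficient = 1

I ≈ (0.583333/2) × 3.549871 = 1.035379
Exact value: 1.011601
Error: 0.023778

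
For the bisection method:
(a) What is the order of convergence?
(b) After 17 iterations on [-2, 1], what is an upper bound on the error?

(a) Bisection has linear (order 1) convergence; the error is halved each step.

(b) Error bound = (b-a)/2^n = (1 - (-2))/2^{17}
    = 3/2^{17}

(a) 1 (linear); (b) error ≤ 2.29e-05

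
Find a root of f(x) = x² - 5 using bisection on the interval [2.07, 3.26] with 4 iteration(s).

f(x) = x² - 5
Initial interval: [2.07, 3.26]

Iteration 1:
  c_1 = (2.070000 + 3.260000)/2 = 2.665000
  f(c_1) = f(2.665000) = 2.102225
  f(a) × f(c) < 0, new interval: [2.070000, 2.665000]
Iteration 2:
  c_2 = (2.070000 + 2.665000)/2 = 2.367500
  f(c_2) = f(2.367500) = 0.605056
  f(a) × f(c) < 0, new interval: [2.070000, 2.367500]
Iteration 3:
  c_3 = (2.070000 + 2.367500)/2 = 2.218750
  f(c_3) = f(2.218750) = -0.077148
  f(a) × f(c) ≥ 0, new interval: [2.218750, 2.367500]
Iteration 4:
  c_4 = (2.218750 + 2.367500)/2 = 2.293125
  f(c_4) = f(2.293125) = 0.258422
  f(a) × f(c) < 0, new interval: [2.218750, 2.293125]

After 4 iteration(s), the approximation is c_4 = 2.293125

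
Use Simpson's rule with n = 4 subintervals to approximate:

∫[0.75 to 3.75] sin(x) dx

f(x) = sin(x)
a = 0.75, b = 3.75, n = 4
h = (b - a)/n = 0.750000

Simpson's rule: (h/3)[f(x₀) + 4f(x₁) + 2f(x₂) + ... + f(xₙ)]

x_0 = 0.7500, f(x_0) = 0.681639, coefficient = 1
x_1 = 1.5000, f(x_1) = 0.997495, coefficient = 4
x_2 = 2.2500, f(x_2) = 0.778073, coefficient = 2
x_3 = 3.0000, f(x_3) = 0.141120, coefficient = 4
x_4 = 3.7500, f(x_4) = -0.571561, coefficient = 1

I ≈ (0.750000/3) × 6.220684 = 1.555171
Exact value: 1.552248
Error: 0.002923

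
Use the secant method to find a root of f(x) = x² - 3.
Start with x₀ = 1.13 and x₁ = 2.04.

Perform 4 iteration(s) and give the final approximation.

f(x) = x² - 3
x₀ = 1.13, x₁ = 2.04

Secant formula: x_{n+1} = x_n - f(x_n)(x_n - x_{n-1})/(f(x_n) - f(x_{n-1}))

Iteration 1:
  f(1.130000) = -1.723100
  f(2.040000) = 1.161600
  x_2 = 2.040000 - 1.161600×(2.040000 - 1.130000)/(1.161600 - (-1.723100))
       = 1.673565
Iteration 2:
  f(2.040000) = 1.161600
  f(1.673565) = -0.199181
  x_3 = 1.673565 - (-0.199181)×(1.673565 - 2.040000)/(-0.199181 - 1.161600)
       = 1.727201
Iteration 3:
  f(1.673565) = -0.199181
  f(1.727201) = -0.016777
  x_4 = 1.727201 - (-0.016777)×(1.727201 - 1.673565)/(-0.016777 - (-0.199181))
       = 1.732134
Iteration 4:
  f(1.727201) = -0.016777
  f(1.732134) = 0.000289
  x_5 = 1.732134 - 0.000289×(1.732134 - 1.727201)/(0.000289 - (-0.016777))
       = 1.732051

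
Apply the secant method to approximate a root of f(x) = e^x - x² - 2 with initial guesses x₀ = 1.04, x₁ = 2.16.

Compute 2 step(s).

f(x) = e^x - x² - 2
x₀ = 1.04, x₁ = 2.16

Secant formula: x_{n+1} = x_n - f(x_n)(x_n - x_{n-1})/(f(x_n) - f(x_{n-1}))

Iteration 1:
  f(1.040000) = -0.252383
  f(2.160000) = 2.005538
  x_2 = 2.160000 - 2.005538×(2.160000 - 1.040000)/(2.005538 - (-0.252383))
       = 1.165190
Iteration 2:
  f(2.160000) = 2.005538
  f(1.165190) = -0.151136
  x_3 = 1.165190 - (-0.151136)×(1.165190 - 2.160000)/(-0.151136 - 2.005538)
       = 1.234904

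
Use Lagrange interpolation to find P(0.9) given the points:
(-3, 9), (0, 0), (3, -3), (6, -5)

Lagrange interpolation formula:
P(x) = Σ yᵢ × Lᵢ(x)
where Lᵢ(x) = Π_{j≠i} (x - xⱼ)/(xᵢ - xⱼ)

L_0(0.9) = (0.9 - 0)/(-3 - 0) × (0.9 - 3)/(-3 - 3) × (0.9 - 6)/(-3 - 6) = -0.059500
L_1(0.9) = (0.9 - (-3))/(0 - (-3)) × (0.9 - 3)/(0 - 3) × (0.9 - 6)/(0 - 6) = 0.773500
L_2(0.9) = (0.9 - (-3))/(3 - (-3)) × (0.9 - 0)/(3 - 0) × (0.9 - 6)/(3 - 6) = 0.331500
L_3(0.9) = (0.9 - (-3))/(6 - (-3)) × (0.9 - 0)/(6 - 0) × (0.9 - 3)/(6 - 3) = -0.045500

P(0.9) = 9×L_0(0.9) + 0×L_1(0.9) + (-3)×L_2(0.9) + (-5)×L_3(0.9)
P(0.9) = -1.302500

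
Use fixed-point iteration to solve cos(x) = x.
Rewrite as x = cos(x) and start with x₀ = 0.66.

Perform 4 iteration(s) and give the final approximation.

Equation: cos(x) = x
Fixed-point form: x = cos(x)
x₀ = 0.66

x_1 = g(0.660000) = 0.789992
x_2 = g(0.789992) = 0.703851
x_3 = g(0.703851) = 0.762356
x_4 = g(0.762356) = 0.723211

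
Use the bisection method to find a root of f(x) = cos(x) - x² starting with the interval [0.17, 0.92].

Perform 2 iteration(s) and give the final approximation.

f(x) = cos(x) - x²
Initial interval: [0.17, 0.92]

Iteration 1:
  c_1 = (0.170000 + 0.920000)/2 = 0.545000
  f(c_1) = f(0.545000) = 0.558102
  f(a) × f(c) ≥ 0, new interval: [0.545000, 0.920000]
Iteration 2:
  c_2 = (0.545000 + 0.920000)/2 = 0.732500
  f(c_2) = f(0.732500) = 0.206949
  f(a) × f(c) ≥ 0, new interval: [0.732500, 0.920000]

After 2 iteration(s), the approximation is c_2 = 0.732500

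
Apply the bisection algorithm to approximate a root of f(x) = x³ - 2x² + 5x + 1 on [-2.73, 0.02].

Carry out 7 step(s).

f(x) = x³ - 2x² + 5x + 1
Initial interval: [-2.73, 0.02]

Iteration 1:
  c_1 = (-2.730000 + 0.020000)/2 = -1.355000
  f(c_1) = f(-1.355000) = -11.934864
  f(a) × f(c) ≥ 0, new interval: [-1.355000, 0.020000]
Iteration 2:
  c_2 = (-1.355000 + 0.020000)/2 = -0.667500
  f(c_2) = f(-0.667500) = -3.526021
  f(a) × f(c) ≥ 0, new interval: [-0.667500, 0.020000]
Iteration 3:
  c_3 = (-0.667500 + 0.020000)/2 = -0.323750
  f(c_3) = f(-0.323750) = -0.862312
  f(a) × f(c) ≥ 0, new interval: [-0.323750, 0.020000]
Iteration 4:
  c_4 = (-0.323750 + 0.020000)/2 = -0.151875
  f(c_4) = f(-0.151875) = 0.190990
  f(a) × f(c) < 0, new interval: [-0.323750, -0.151875]
Iteration 5:
  c_5 = (-0.323750 + (-0.151875))/2 = -0.237812
  f(c_5) = f(-0.237812) = -0.315622
  f(a) × f(c) ≥ 0, new interval: [-0.237812, -0.151875]
Iteration 6:
  c_6 = (-0.237812 + (-0.151875))/2 = -0.194844
  f(c_6) = f(-0.194844) = -0.057544
  f(a) × f(c) ≥ 0, new interval: [-0.194844, -0.151875]
Iteration 7:
  c_7 = (-0.194844 + (-0.151875))/2 = -0.173359
  f(c_7) = f(-0.173359) = 0.067886
  f(a) × f(c) < 0, new interval: [-0.194844, -0.173359]

After 7 iteration(s), the approximation is c_7 = -0.173359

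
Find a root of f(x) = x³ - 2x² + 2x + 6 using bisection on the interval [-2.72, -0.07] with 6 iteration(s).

f(x) = x³ - 2x² + 2x + 6
Initial interval: [-2.72, -0.07]

Iteration 1:
  c_1 = (-2.720000 + (-0.070000))/2 = -1.395000
  f(c_1) = f(-1.395000) = -3.396755
  f(a) × f(c) ≥ 0, new interval: [-1.395000, -0.070000]
Iteration 2:
  c_2 = (-1.395000 + (-0.070000))/2 = -0.732500
  f(c_2) = f(-0.732500) = 3.068860
  f(a) × f(c) < 0, new interval: [-1.395000, -0.732500]
Iteration 3:
  c_3 = (-1.395000 + (-0.732500))/2 = -1.063750
  f(c_3) = f(-1.063750) = 0.405671
  f(a) × f(c) < 0, new interval: [-1.395000, -1.063750]
Iteration 4:
  c_4 = (-1.395000 + (-1.063750))/2 = -1.229375
  f(c_4) = f(-1.229375) = -1.339508
  f(a) × f(c) ≥ 0, new interval: [-1.229375, -1.063750]
Iteration 5:
  c_5 = (-1.229375 + (-1.063750))/2 = -1.146562
  f(c_5) = f(-1.146562) = -0.429614
  f(a) × f(c) ≥ 0, new interval: [-1.146562, -1.063750]
Iteration 6:
  c_6 = (-1.146562 + (-1.063750))/2 = -1.105156
  f(c_6) = f(-1.105156) = -0.002858
  f(a) × f(c) ≥ 0, new interval: [-1.105156, -1.063750]

After 6 iteration(s), the approximation is c_6 = -1.105156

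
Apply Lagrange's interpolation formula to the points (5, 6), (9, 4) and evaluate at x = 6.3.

Lagrange interpolation formula:
P(x) = Σ yᵢ × Lᵢ(x)
where Lᵢ(x) = Π_{j≠i} (x - xⱼ)/(xᵢ - xⱼ)

L_0(6.3) = (6.3 - 9)/(5 - 9) = 0.675000
L_1(6.3) = (6.3 - 5)/(9 - 5) = 0.325000

P(6.3) = 6×L_0(6.3) + 4×L_1(6.3)
P(6.3) = 5.350000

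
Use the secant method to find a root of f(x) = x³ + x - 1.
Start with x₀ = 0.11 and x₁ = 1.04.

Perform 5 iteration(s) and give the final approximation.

f(x) = x³ + x - 1
x₀ = 0.11, x₁ = 1.04

Secant formula: x_{n+1} = x_n - f(x_n)(x_n - x_{n-1})/(f(x_n) - f(x_{n-1}))

Iteration 1:
  f(0.110000) = -0.888669
  f(1.040000) = 1.164864
  x_2 = 1.040000 - 1.164864×(1.040000 - 0.110000)/(1.164864 - (-0.888669))
       = 0.512459
Iteration 2:
  f(1.040000) = 1.164864
  f(0.512459) = -0.352963
  x_3 = 0.512459 - (-0.352963)×(0.512459 - 1.040000)/(-0.352963 - 1.164864)
       = 0.635136
Iteration 3:
  f(0.512459) = -0.352963
  f(0.635136) = -0.108652
  x_4 = 0.635136 - (-0.108652)×(0.635136 - 0.512459)/(-0.108652 - (-0.352963))
       = 0.689694
Iteration 4:
  f(0.635136) = -0.108652
  f(0.689694) = 0.017766
  x_5 = 0.689694 - 0.017766×(0.689694 - 0.635136)/(0.017766 - (-0.108652))
       = 0.682027
Iteration 5:
  f(0.689694) = 0.017766
  f(0.682027) = -0.000722
  x_6 = 0.682027 - (-0.000722)×(0.682027 - 0.689694)/(-0.000722 - 0.017766)
       = 0.682326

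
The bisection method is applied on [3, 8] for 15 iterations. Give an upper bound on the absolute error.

Bisection error bound: |error| ≤ (b-a)/2^n
|error| ≤ (8 - 3)/2^15 = 5/2^15
|error| ≤ 0.0001525879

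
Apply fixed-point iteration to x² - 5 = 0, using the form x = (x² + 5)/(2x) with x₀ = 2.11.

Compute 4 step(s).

Equation: x² - 5 = 0
Fixed-point form: x = (x² + 5)/(2x)
x₀ = 2.11

x_1 = g(2.110000) = 2.239834
x_2 = g(2.239834) = 2.236071
x_3 = g(2.236071) = 2.236068
x_4 = g(2.236068) = 2.236068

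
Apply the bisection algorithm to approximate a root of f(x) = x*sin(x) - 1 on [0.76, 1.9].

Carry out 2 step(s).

f(x) = x*sin(x) - 1
Initial interval: [0.76, 1.9]

Iteration 1:
  c_1 = (0.760000 + 1.900000)/2 = 1.330000
  f(c_1) = f(1.330000) = 0.291627
  f(a) × f(c) < 0, new interval: [0.760000, 1.330000]
Iteration 2:
  c_2 = (0.760000 + 1.330000)/2 = 1.045000
  f(c_2) = f(1.045000) = -0.096154
  f(a) × f(c) ≥ 0, new interval: [1.045000, 1.330000]

After 2 iteration(s), the approximation is c_2 = 1.045000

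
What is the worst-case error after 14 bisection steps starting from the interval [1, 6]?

Bisection error bound: |error| ≤ (b-a)/2^n
|error| ≤ (6 - 1)/2^14 = 5/2^14
|error| ≤ 0.0003051758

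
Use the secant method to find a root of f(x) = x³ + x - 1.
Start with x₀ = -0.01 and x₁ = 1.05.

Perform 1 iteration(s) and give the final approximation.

f(x) = x³ + x - 1
x₀ = -0.01, x₁ = 1.05

Secant formula: x_{n+1} = x_n - f(x_n)(x_n - x_{n-1})/(f(x_n) - f(x_{n-1}))

Iteration 1:
  f(-0.010000) = -1.010001
  f(1.050000) = 1.207625
  x_2 = 1.050000 - 1.207625×(1.050000 - (-0.010000))/(1.207625 - (-1.010001))
       = 0.472769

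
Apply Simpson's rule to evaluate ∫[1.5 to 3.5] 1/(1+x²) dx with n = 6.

f(x) = 1/(1+x²)
a = 1.5, b = 3.5, n = 6
h = (b - a)/n = 0.333333

Simpson's rule: (h/3)[f(x₀) + 4f(x₁) + 2f(x₂) + ... + f(xₙ)]

x_0 = 1.5000, f(x_0) = 0.307692, coefficient = 1
x_1 = 1.8333, f(x_1) = 0.229299, coefficient = 4
x_2 = 2.1667, f(x_2) = 0.175610, coefficient = 2
x_3 = 2.5000, f(x_3) = 0.137931, coefficient = 4
x_4 = 2.8333, f(x_4) = 0.110769, coefficient = 2
x_5 = 3.1667, f(x_5) = 0.090680, coefficient = 4
x_6 = 3.5000, f(x_6) = 0.075472, coefficient = 1

I ≈ (0.333333/3) × 2.787564 = 0.309729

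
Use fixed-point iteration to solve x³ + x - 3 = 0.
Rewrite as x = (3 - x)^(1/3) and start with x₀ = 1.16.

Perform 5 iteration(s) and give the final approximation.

Equation: x³ + x - 3 = 0
Fixed-point form: x = (3 - x)^(1/3)
x₀ = 1.16

x_1 = g(1.160000) = 1.225385
x_2 = g(1.225385) = 1.210695
x_3 = g(1.210695) = 1.214026
x_4 = g(1.214026) = 1.213272
x_5 = g(1.213272) = 1.213443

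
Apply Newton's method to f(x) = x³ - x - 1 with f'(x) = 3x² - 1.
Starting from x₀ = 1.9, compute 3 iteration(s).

f(x) = x³ - x - 1
f'(x) = 3x² - 1
x₀ = 1.9

Newton-Raphson formula: x_{n+1} = x_n - f(x_n)/f'(x_n)

Iteration 1:
  f(1.900000) = 3.959000
  f'(1.900000) = 9.830000
  x_1 = 1.900000 - 3.959000/9.830000 = 1.497253
Iteration 2:
  f(1.497253) = 0.859240
  f'(1.497253) = 5.725302
  x_2 = 1.497253 - 0.859240/5.725302 = 1.347176
Iteration 3:
  f(1.347176) = 0.097789
  f'(1.347176) = 4.444646
  x_3 = 1.347176 - 0.097789/4.444646 = 1.325174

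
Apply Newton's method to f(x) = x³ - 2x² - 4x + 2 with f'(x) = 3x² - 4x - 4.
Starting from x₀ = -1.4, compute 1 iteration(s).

f(x) = x³ - 2x² - 4x + 2
f'(x) = 3x² - 4x - 4
x₀ = -1.4

Newton-Raphson formula: x_{n+1} = x_n - f(x_n)/f'(x_n)

Iteration 1:
  f(-1.400000) = 0.936000
  f'(-1.400000) = 7.480000
  x_1 = -1.400000 - 0.936000/7.480000 = -1.525134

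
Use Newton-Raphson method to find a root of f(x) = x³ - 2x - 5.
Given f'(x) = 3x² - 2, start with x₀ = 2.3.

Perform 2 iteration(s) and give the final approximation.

f(x) = x³ - 2x - 5
f'(x) = 3x² - 2
x₀ = 2.3

Newton-Raphson formula: x_{n+1} = x_n - f(x_n)/f'(x_n)

Iteration 1:
  f(2.300000) = 2.567000
  f'(2.300000) = 13.870000
  x_1 = 2.300000 - 2.567000/13.870000 = 2.114924
Iteration 2:
  f(2.114924) = 0.230006
  f'(2.114924) = 11.418714
  x_2 = 2.114924 - 0.230006/11.418714 = 2.094781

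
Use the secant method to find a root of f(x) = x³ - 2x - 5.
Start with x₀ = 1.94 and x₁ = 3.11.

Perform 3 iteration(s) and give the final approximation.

f(x) = x³ - 2x - 5
x₀ = 1.94, x₁ = 3.11

Secant formula: x_{n+1} = x_n - f(x_n)(x_n - x_{n-1})/(f(x_n) - f(x_{n-1}))

Iteration 1:
  f(1.940000) = -1.578616
  f(3.110000) = 18.860231
  x_2 = 3.110000 - 18.860231×(3.110000 - 1.940000)/(18.860231 - (-1.578616))
       = 2.030366
Iteration 2:
  f(3.110000) = 18.860231
  f(2.030366) = -0.690777
  x_3 = 2.030366 - (-0.690777)×(2.030366 - 3.110000)/(-0.690777 - 18.860231)
       = 2.068512
Iteration 3:
  f(2.030366) = -0.690777
  f(2.068512) = -0.286396
  x_4 = 2.068512 - (-0.286396)×(2.068512 - 2.030366)/(-0.286396 - (-0.690777))
       = 2.095528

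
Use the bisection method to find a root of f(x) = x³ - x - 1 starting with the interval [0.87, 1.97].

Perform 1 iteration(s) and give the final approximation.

f(x) = x³ - x - 1
Initial interval: [0.87, 1.97]

Iteration 1:
  c_1 = (0.870000 + 1.970000)/2 = 1.420000
  f(c_1) = f(1.420000) = 0.443288
  f(a) × f(c) < 0, new interval: [0.870000, 1.420000]

After 1 iteration(s), the approximation is c_1 = 1.420000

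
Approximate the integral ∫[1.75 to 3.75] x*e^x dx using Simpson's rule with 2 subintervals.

f(x) = x*e^x
a = 1.75, b = 3.75, n = 2
h = (b - a)/n = 1.000000

Simpson's rule: (h/3)[f(x₀) + 4f(x₁) + 2f(x₂) + ... + f(xₙ)]

x_0 = 1.7500, f(x_0) = 10.070555, coefficient = 1
x_1 = 2.7500, f(x_1) = 43.017238, coefficient = 4
x_2 = 3.7500, f(x_2) = 159.454058, coefficient = 1

I ≈ (1.000000/3) × 341.593563 = 113.864521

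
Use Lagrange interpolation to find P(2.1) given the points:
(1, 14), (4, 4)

Lagrange interpolation formula:
P(x) = Σ yᵢ × Lᵢ(x)
where Lᵢ(x) = Π_{j≠i} (x - xⱼ)/(xᵢ - xⱼ)

L_0(2.1) = (2.1 - 4)/(1 - 4) = 0.633333
L_1(2.1) = (2.1 - 1)/(4 - 1) = 0.366667

P(2.1) = 14×L_0(2.1) + 4×L_1(2.1)
P(2.1) = 10.333333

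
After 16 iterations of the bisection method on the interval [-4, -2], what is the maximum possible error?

Bisection error bound: |error| ≤ (b-a)/2^n
|error| ≤ (-2 - (-4))/2^16 = 2/2^16
|error| ≤ 0.0000305176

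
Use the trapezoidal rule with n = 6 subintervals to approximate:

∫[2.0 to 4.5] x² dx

f(x) = x²
a = 2.0, b = 4.5, n = 6
h = (b - a)/n = 0.416667

Trapezoidal rule: (h/2)[f(x₀) + 2f(x₁) + 2f(x₂) + ... + f(xₙ)]

x_0 = 2.0000, f(x_0) = 4.000000, coefficient = 1
x_1 = 2.4167, f(x_1) = 5.840278, coefficient = 2
x_2 = 2.8333, f(x_2) = 8.027778, coefficient = 2
x_3 = 3.2500, f(x_3) = 10.562500, coefficient = 2
x_4 = 3.6667, f(x_4) = 13.444444, coefficient = 2
x_5 = 4.0833, f(x_5) = 16.673611, coefficient = 2
x_6 = 4.5000, f(x_6) = 20.250000, coefficient = 1

I ≈ (0.416667/2) × 133.347222 = 27.780671
Exact value: 27.708333
Error: 0.072338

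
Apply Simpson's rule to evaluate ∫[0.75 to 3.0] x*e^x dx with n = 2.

f(x) = x*e^x
a = 0.75, b = 3.0, n = 2
h = (b - a)/n = 1.125000

Simpson's rule: (h/3)[f(x₀) + 4f(x₁) + 2f(x₂) + ... + f(xₙ)]

x_0 = 0.7500, f(x_0) = 1.587750, coefficient = 1
x_1 = 1.8750, f(x_1) = 12.226536, coefficient = 4
x_2 = 3.0000, f(x_2) = 60.256611, coefficient = 1

I ≈ (1.125000/3) × 110.750504 = 41.531439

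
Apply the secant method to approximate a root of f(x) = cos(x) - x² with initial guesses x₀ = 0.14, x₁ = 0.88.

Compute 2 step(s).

f(x) = cos(x) - x²
x₀ = 0.14, x₁ = 0.88

Secant formula: x_{n+1} = x_n - f(x_n)(x_n - x_{n-1})/(f(x_n) - f(x_{n-1}))

Iteration 1:
  f(0.140000) = 0.970616
  f(0.880000) = -0.137249
  x_2 = 0.880000 - (-0.137249)×(0.880000 - 0.140000)/(-0.137249 - 0.970616)
       = 0.788324
Iteration 2:
  f(0.880000) = -0.137249
  f(0.788324) = 0.083579
  x_3 = 0.788324 - 0.083579×(0.788324 - 0.880000)/(0.083579 - (-0.137249))
       = 0.823022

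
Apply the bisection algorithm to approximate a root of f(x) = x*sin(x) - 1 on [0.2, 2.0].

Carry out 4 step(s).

f(x) = x*sin(x) - 1
Initial interval: [0.2, 2.0]

Iteration 1:
  c_1 = (0.200000 + 2.000000)/2 = 1.100000
  f(c_1) = f(1.100000) = -0.019672
  f(a) × f(c) ≥ 0, new interval: [1.100000, 2.000000]
Iteration 2:
  c_2 = (1.100000 + 2.000000)/2 = 1.550000
  f(c_2) = f(1.550000) = 0.549665
  f(a) × f(c) < 0, new interval: [1.100000, 1.550000]
Iteration 3:
  c_3 = (1.100000 + 1.550000)/2 = 1.325000
  f(c_3) = f(1.325000) = 0.285176
  f(a) × f(c) < 0, new interval: [1.100000, 1.325000]
Iteration 4:
  c_4 = (1.100000 + 1.325000)/2 = 1.212500
  f(c_4) = f(1.212500) = 0.135501
  f(a) × f(c) < 0, new interval: [1.100000, 1.212500]

After 4 iteration(s), the approximation is c_4 = 1.212500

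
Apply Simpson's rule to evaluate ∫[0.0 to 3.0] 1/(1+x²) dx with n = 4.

f(x) = 1/(1+x²)
a = 0.0, b = 3.0, n = 4
h = (b - a)/n = 0.750000

Simpson's rule: (h/3)[f(x₀) + 4f(x₁) + 2f(x₂) + ... + f(xₙ)]

x_0 = 0.0000, f(x_0) = 1.000000, coefficient = 1
x_1 = 0.7500, f(x_1) = 0.640000, coefficient = 4
x_2 = 1.5000, f(x_2) = 0.307692, coefficient = 2
x_3 = 2.2500, f(x_3) = 0.164948, coefficient = 4
x_4 = 3.0000, f(x_4) = 0.100000, coefficient = 1

I ≈ (0.750000/3) × 4.935178 = 1.233795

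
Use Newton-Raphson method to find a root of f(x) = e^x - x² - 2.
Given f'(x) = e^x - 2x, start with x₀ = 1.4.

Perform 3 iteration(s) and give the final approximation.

f(x) = e^x - x² - 2
f'(x) = e^x - 2x
x₀ = 1.4

Newton-Raphson formula: x_{n+1} = x_n - f(x_n)/f'(x_n)

Iteration 1:
  f(1.400000) = 0.095200
  f'(1.400000) = 1.255200
  x_1 = 1.400000 - 0.095200/1.255200 = 1.324156
Iteration 2:
  f(1.324156) = 0.005622
  f'(1.324156) = 1.110699
  x_2 = 1.324156 - 0.005622/1.110699 = 1.319094
Iteration 3:
  f(1.319094) = 0.000022
  f'(1.319094) = 1.101843
  x_3 = 1.319094 - 0.000022/1.101843 = 1.319074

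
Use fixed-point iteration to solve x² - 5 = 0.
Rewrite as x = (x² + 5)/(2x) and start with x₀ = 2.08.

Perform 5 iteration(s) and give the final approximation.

Equation: x² - 5 = 0
Fixed-point form: x = (x² + 5)/(2x)
x₀ = 2.08

x_1 = g(2.080000) = 2.241923
x_2 = g(2.241923) = 2.236076
x_3 = g(2.236076) = 2.236068
x_4 = g(2.236068) = 2.236068
x_5 = g(2.236068) = 2.236068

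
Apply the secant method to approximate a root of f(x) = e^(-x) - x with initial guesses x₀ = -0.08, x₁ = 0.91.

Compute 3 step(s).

f(x) = e^(-x) - x
x₀ = -0.08, x₁ = 0.91

Secant formula: x_{n+1} = x_n - f(x_n)(x_n - x_{n-1})/(f(x_n) - f(x_{n-1}))

Iteration 1:
  f(-0.080000) = 1.163287
  f(0.910000) = -0.507476
  x_2 = 0.910000 - (-0.507476)×(0.910000 - (-0.080000))/(-0.507476 - 1.163287)
       = 0.609298
Iteration 2:
  f(0.910000) = -0.507476
  f(0.609298) = -0.065566
  x_3 = 0.609298 - (-0.065566)×(0.609298 - 0.910000)/(-0.065566 - (-0.507476))
       = 0.564683
Iteration 3:
  f(0.609298) = -0.065566
  f(0.564683) = 0.003857
  x_4 = 0.564683 - 0.003857×(0.564683 - 0.609298)/(0.003857 - (-0.065566))
       = 0.567162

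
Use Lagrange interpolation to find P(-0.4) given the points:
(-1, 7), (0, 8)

Lagrange interpolation formula:
P(x) = Σ yᵢ × Lᵢ(x)
where Lᵢ(x) = Π_{j≠i} (x - xⱼ)/(xᵢ - xⱼ)

L_0(-0.4) = (-0.4 - 0)/(-1 - 0) = 0.400000
L_1(-0.4) = (-0.4 - (-1))/(0 - (-1)) = 0.600000

P(-0.4) = 7×L_0(-0.4) + 8×L_1(-0.4)
P(-0.4) = 7.600000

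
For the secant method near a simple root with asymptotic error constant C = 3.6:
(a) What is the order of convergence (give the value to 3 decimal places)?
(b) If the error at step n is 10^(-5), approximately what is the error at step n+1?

(a) Secant method has superlinear convergence with order φ = (1+√5)/2 ≈ 1.618.
    This means |e_{n+1}| ≈ C|e_n|^1.618.

(b) With |e_n| = 10^(-5) and C = 3.6:
    |e_{n+1}| ≈ 3.6 × (10^(-5))^1.618 = 3.6 × 10^(-8.09)

(a) ≈ 1.618 (golden ratio); (b) |e_{n+1}| ≈ 2.925e-08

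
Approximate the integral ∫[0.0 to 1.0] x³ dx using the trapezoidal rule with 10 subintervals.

f(x) = x³
a = 0.0, b = 1.0, n = 10
h = (b - a)/n = 0.100000

Trapezoidal rule: (h/2)[f(x₀) + 2f(x₁) + 2f(x₂) + ... + f(xₙ)]

x_0 = 0.0000, f(x_0) = 0.000000, coefficient = 1
x_1 = 0.1000, f(x_1) = 0.001000, coefficient = 2
x_2 = 0.2000, f(x_2) = 0.008000, coefficient = 2
x_3 = 0.3000, f(x_3) = 0.027000, coefficient = 2
x_4 = 0.4000, f(x_4) = 0.064000, coefficient = 2
x_5 = 0.5000, f(x_5) = 0.125000, coefficient = 2
x_6 = 0.6000, f(x_6) = 0.216000, coefficient = 2
x_7 = 0.7000, f(x_7) = 0.343000, coefficient = 2
x_8 = 0.8000, f(x_8) = 0.512000, coefficient = 2
x_9 = 0.9000, f(x_9) = 0.729000, coefficient = 2
x_10 = 1.0000, f(x_10) = 1.000000, coefficient = 1

I ≈ (0.100000/2) × 5.050000 = 0.252500
Exact value: 0.250000
Error: 0.002500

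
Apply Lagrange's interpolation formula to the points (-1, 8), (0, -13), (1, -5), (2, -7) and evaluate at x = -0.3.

Lagrange interpolation formula:
P(x) = Σ yᵢ × Lᵢ(x)
where Lᵢ(x) = Π_{j≠i} (x - xⱼ)/(xᵢ - xⱼ)

L_0(-0.3) = (-0.3 - 0)/(-1 - 0) × (-0.3 - 1)/(-1 - 1) × (-0.3 - 2)/(-1 - 2) = 0.149500
L_1(-0.3) = (-0.3 - (-1))/(0 - (-1)) × (-0.3 - 1)/(0 - 1) × (-0.3 - 2)/(0 - 2) = 1.046500
L_2(-0.3) = (-0.3 - (-1))/(1 - (-1)) × (-0.3 - 0)/(1 - 0) × (-0.3 - 2)/(1 - 2) = -0.241500
L_3(-0.3) = (-0.3 - (-1))/(2 - (-1)) × (-0.3 - 0)/(2 - 0) × (-0.3 - 1)/(2 - 1) = 0.045500

P(-0.3) = 8×L_0(-0.3) + (-13)×L_1(-0.3) + (-5)×L_2(-0.3) + (-7)×L_3(-0.3)
P(-0.3) = -11.519500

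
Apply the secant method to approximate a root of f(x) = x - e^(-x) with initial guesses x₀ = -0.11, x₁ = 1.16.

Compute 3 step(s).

f(x) = x - e^(-x)
x₀ = -0.11, x₁ = 1.16

Secant formula: x_{n+1} = x_n - f(x_n)(x_n - x_{n-1})/(f(x_n) - f(x_{n-1}))

Iteration 1:
  f(-0.110000) = -1.226278
  f(1.160000) = 0.846514
  x_2 = 1.160000 - 0.846514×(1.160000 - (-0.110000))/(0.846514 - (-1.226278))
       = 0.641341
Iteration 2:
  f(1.160000) = 0.846514
  f(0.641341) = 0.114755
  x_3 = 0.641341 - 0.114755×(0.641341 - 1.160000)/(0.114755 - 0.846514)
       = 0.560004
Iteration 3:
  f(0.641341) = 0.114755
  f(0.560004) = -0.011202
  x_4 = 0.560004 - (-0.011202)×(0.560004 - 0.641341)/(-0.011202 - 0.114755)
       = 0.567238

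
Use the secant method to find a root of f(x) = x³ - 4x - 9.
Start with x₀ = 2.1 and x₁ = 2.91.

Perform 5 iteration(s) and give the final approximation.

f(x) = x³ - 4x - 9
x₀ = 2.1, x₁ = 2.91

Secant formula: x_{n+1} = x_n - f(x_n)(x_n - x_{n-1})/(f(x_n) - f(x_{n-1}))

Iteration 1:
  f(2.100000) = -8.139000
  f(2.910000) = 4.002171
  x_2 = 2.910000 - 4.002171×(2.910000 - 2.100000)/(4.002171 - (-8.139000))
       = 2.642995
Iteration 2:
  f(2.910000) = 4.002171
  f(2.642995) = -1.109550
  x_3 = 2.642995 - (-1.109550)×(2.642995 - 2.910000)/(-1.109550 - 4.002171)
       = 2.700951
Iteration 3:
  f(2.642995) = -1.109550
  f(2.700951) = -0.100002
  x_4 = 2.700951 - (-0.100002)×(2.700951 - 2.642995)/(-0.100002 - (-1.109550))
       = 2.706692
Iteration 4:
  f(2.700951) = -0.100002
  f(2.706692) = 0.002944
  x_5 = 2.706692 - 0.002944×(2.706692 - 2.700951)/(0.002944 - (-0.100002))
       = 2.706528
Iteration 5:
  f(2.706692) = 0.002944
  f(2.706528) = -0.000007
  x_6 = 2.706528 - (-0.000007)×(2.706528 - 2.706692)/(-0.000007 - 0.002944)
       = 2.706528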